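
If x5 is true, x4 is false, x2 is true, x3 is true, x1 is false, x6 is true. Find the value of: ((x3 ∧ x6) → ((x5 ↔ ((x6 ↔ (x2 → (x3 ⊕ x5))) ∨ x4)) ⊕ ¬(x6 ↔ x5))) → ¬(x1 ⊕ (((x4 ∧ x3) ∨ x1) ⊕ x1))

x3 ∧ x6 = T ∧ T = T
x3 ⊕ x5 = T ⊕ T = F
x2 → (x3 ⊕ x5) = T → F = F
x6 ↔ (x2 → (x3 ⊕ x5)) = T ↔ F = F
(x6 ↔ (x2 → (x3 ⊕ x5))) ∨ x4 = F ∨ F = F
x5 ↔ ((x6 ↔ (x2 → (x3 ⊕ x5))) ∨ x4) = T ↔ F = F
x6 ↔ x5 = T ↔ T = T
¬(x6 ↔ x5) = ¬T = F
(x5 ↔ ((x6 ↔ (x2 → (x3 ⊕ x5))) ∨ x4)) ⊕ ¬(x6 ↔ x5) = F ⊕ F = F
(x3 ∧ x6) → ((x5 ↔ ((x6 ↔ (x2 → (x3 ⊕ x5))) ∨ x4)) ⊕ ¬(x6 ↔ x5)) = T → F = F
x4 ∧ x3 = F ∧ T = F
(x4 ∧ x3) ∨ x1 = F ∨ F = F
((x4 ∧ x3) ∨ x1) ⊕ x1 = F ⊕ F = F
x1 ⊕ (((x4 ∧ x3) ∨ x1) ⊕ x1) = F ⊕ F = F
¬(x1 ⊕ (((x4 ∧ x3) ∨ x1) ⊕ x1)) = ¬F = T
((x3 ∧ x6) → ((x5 ↔ ((x6 ↔ (x2 → (x3 ⊕ x5))) ∨ x4)) ⊕ ¬(x6 ↔ x5))) → ¬(x1 ⊕ (((x4 ∧ x3) ∨ x1) ⊕ x1)) = F → T = T

T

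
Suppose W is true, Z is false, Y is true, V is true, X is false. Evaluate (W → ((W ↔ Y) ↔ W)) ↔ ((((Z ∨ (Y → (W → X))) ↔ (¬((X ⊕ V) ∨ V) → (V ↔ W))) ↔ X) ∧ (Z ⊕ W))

Substituting W=True, Z=False, Y=True, V=True, X=False:
W ↔ Y = True ↔ True = True
(W ↔ Y) ↔ W = True ↔ True = True
W → ((W ↔ Y) ↔ W) = True → True = True
W → X = True → False = False
Y → (W → X) = True → False = False
Z ∨ (Y → (W → X)) = False ∨ False = False
X ⊕ V = False ⊕ True = True
(X ⊕ V) ∨ V = True ∨ True = True
¬((X ⊕ V) ∨ V) = ¬True = False
V ↔ W = True ↔ True = True
¬((X ⊕ V) ∨ V) → (V ↔ W) = False → True = True
(Z ∨ (Y → (W → X))) ↔ (¬((X ⊕ V) ∨ V) → (V ↔ W)) = False ↔ True = False
((Z ∨ (Y → (W → X))) ↔ (¬((X ⊕ V) ∨ V) → (V ↔ W))) ↔ X = False ↔ False = True
Z ⊕ W = False ⊕ True = True
(((Z ∨ (Y → (W → X))) ↔ (¬((X ⊕ V) ∨ V) → (V ↔ W))) ↔ X) ∧ (Z ⊕ W) = True ∧ True = True
(W → ((W ↔ Y) ↔ W)) ↔ ((((Z ∨ (Y → (W → X))) ↔ (¬((X ⊕ V) ∨ V) → (V ↔ W))) ↔ X) ∧ (Z ⊕ W)) = True ↔ True = True

True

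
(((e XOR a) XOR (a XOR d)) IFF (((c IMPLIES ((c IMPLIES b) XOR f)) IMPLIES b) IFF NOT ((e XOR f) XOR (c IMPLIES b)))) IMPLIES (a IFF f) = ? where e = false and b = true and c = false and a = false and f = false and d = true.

Substituting e=false, b=true, c=false, a=false, f=false, d=true:
e XOR a = false XOR false = false
a XOR d = false XOR true = true
(e XOR a) XOR (a XOR d) = false XOR true = true
c IMPLIES b = false IMPLIES true = true
(c IMPLIES b) XOR f = true XOR false = true
c IMPLIES ((c IMPLIES b) XOR f) = false IMPLIES true = true
(c IMPLIES ((c IMPLIES b) XOR f)) IMPLIES b = true IMPLIES true = true
e XOR f = false XOR false = false
c IMPLIES b = false IMPLIES true = true
(e XOR f) XOR (c IMPLIES b) = false XOR true = true
NOT ((e XOR f) XOR (c IMPLIES b)) = NOT true = false
((c IMPLIES ((c IMPLIES b) XOR f)) IMPLIES b) IFF NOT ((e XOR f) XOR (c IMPLIES b)) = true IFF false = false
((e XOR a) XOR (a XOR d)) IFF (((c IMPLIES ((c IMPLIES b) XOR f)) IMPLIES b) IFF NOT ((e XOR f) XOR (c IMPLIES b))) = true IFF false = false
a IFF f = false IFF false = true
(((e XOR a) XOR (a XOR d)) IFF (((c IMPLIES ((c IMPLIES b) XOR f)) IMPLIES b) IFF NOT ((e XOR f) XOR (c IMPLIES b)))) IMPLIES (a IFF f) = false IMPLIES true = true

true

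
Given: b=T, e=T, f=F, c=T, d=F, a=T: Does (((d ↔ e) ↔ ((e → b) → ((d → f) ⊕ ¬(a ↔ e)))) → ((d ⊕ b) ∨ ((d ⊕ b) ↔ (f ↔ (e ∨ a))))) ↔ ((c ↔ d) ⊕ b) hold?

d ↔ e = F ↔ T = F
e → b = T → T = T
d → f = F → F = T
a ↔ e = T ↔ T = T
¬(a ↔ e) = ¬T = F
(d → f) ⊕ ¬(a ↔ e) = T ⊕ F = T
(e → b) → ((d → f) ⊕ ¬(a ↔ e)) = T → T = T
(d ↔ e) ↔ ((e → b) → ((d → f) ⊕ ¬(a ↔ e))) = F ↔ T = F
d ⊕ b = F ⊕ T = T
d ⊕ b = F ⊕ T = T
e ∨ a = T ∨ T = T
f ↔ (e ∨ a) = F ↔ T = F
(d ⊕ b) ↔ (f ↔ (e ∨ a)) = T ↔ F = F
(d ⊕ b) ∨ ((d ⊕ b) ↔ (f ↔ (e ∨ a))) = T ∨ F = T
((d ↔ e) ↔ ((e → b) → ((d → f) ⊕ ¬(a ↔ e)))) → ((d ⊕ b) ∨ ((d ⊕ b) ↔ (f ↔ (e ∨ a)))) = F → T = T
c ↔ d = T ↔ F = F
(c ↔ d) ⊕ b = F ⊕ T = T
(((d ↔ e) ↔ ((e → b) → ((d → f) ⊕ ¬(a ↔ e)))) → ((d ⊕ b) ∨ ((d ⊕ b) ↔ (f ↔ (e ∨ a))))) ↔ ((c ↔ d) ⊕ b) = T ↔ T = T

T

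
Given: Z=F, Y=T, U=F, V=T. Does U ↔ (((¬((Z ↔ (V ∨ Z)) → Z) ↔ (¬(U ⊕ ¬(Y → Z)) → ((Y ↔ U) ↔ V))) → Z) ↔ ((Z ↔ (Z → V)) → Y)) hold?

V ∨ Z = T ∨ F = T
Z ↔ (V ∨ Z) = F ↔ T = F
(Z ↔ (V ∨ Z)) → Z = F → F = T
¬((Z ↔ (V ∨ Z)) → Z) = ¬T = F
Y → Z = T → F = F
¬(Y → Z) = ¬F = T
U ⊕ ¬(Y → Z) = F ⊕ T = T
¬(U ⊕ ¬(Y → Z)) = ¬T = F
Y ↔ U = T ↔ F = F
(Y ↔ U) ↔ V = F ↔ T = F
¬(U ⊕ ¬(Y → Z)) → ((Y ↔ U) ↔ V) = F → F = T
¬((Z ↔ (V ∨ Z)) → Z) ↔ (¬(U ⊕ ¬(Y → Z)) → ((Y ↔ U) ↔ V)) = F ↔ T = F
(¬((Z ↔ (V ∨ Z)) → Z) ↔ (¬(U ⊕ ¬(Y → Z)) → ((Y ↔ U) ↔ V))) → Z = F → F = T
Z → V = F → T = T
Z ↔ (Z → V) = F ↔ T = F
(Z ↔ (Z → V)) → Y = F → T = T
((¬((Z ↔ (V ∨ Z)) → Z) ↔ (¬(U ⊕ ¬(Y → Z)) → ((Y ↔ U) ↔ V))) → Z) ↔ ((Z ↔ (Z → V)) → Y) = T ↔ T = T
U ↔ (((¬((Z ↔ (V ∨ Z)) → Z) ↔ (¬(U ⊕ ¬(Y → Z)) → ((Y ↔ U) ↔ V))) → Z) ↔ ((Z ↔ (Z → V)) → Y)) = F ↔ T = F

F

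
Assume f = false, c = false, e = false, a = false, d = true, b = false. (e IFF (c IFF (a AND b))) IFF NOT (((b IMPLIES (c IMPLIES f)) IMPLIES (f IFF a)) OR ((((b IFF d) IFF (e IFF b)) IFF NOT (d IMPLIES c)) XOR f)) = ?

true

a AND b = false AND false = false
c IFF (a AND b) = false IFF false = true
e IFF (c IFF (a AND b)) = false IFF true = false
c IMPLIES f = false IMPLIES false = true
b IMPLIES (c IMPLIES f) = false IMPLIES true = true
f IFF a = false IFF false = true
(b IMPLIES (c IMPLIES f)) IMPLIES (f IFF a) = true IMPLIES true = true
b IFF d = false IFF true = false
e IFF b = false IFF false = true
(b IFF d) IFF (e IFF b) = false IFF true = false
d IMPLIES c = true IMPLIES false = false
NOT (d IMPLIES c) = NOT false = true
((b IFF d) IFF (e IFF b)) IFF NOT (d IMPLIES c) = false IFF true = false
(((b IFF d) IFF (e IFF b)) IFF NOT (d IMPLIES c)) XOR f = false XOR false = false
((b IMPLIES (c IMPLIES f)) IMPLIES (f IFF a)) OR ((((b IFF d) IFF (e IFF b)) IFF NOT (d IMPLIES c)) XOR f) = true OR false = true
NOT (((b IMPLIES (c IMPLIES f)) IMPLIES (f IFF a)) OR ((((b IFF d) IFF (e IFF b)) IFF NOT (d IMPLIES c)) XOR f)) = NOT true = false
(e IFF (c IFF (a AND b))) IFF NOT (((b IMPLIES (c IMPLIES f)) IMPLIES (f IFF a)) OR ((((b IFF d) IFF (e IFF b)) IFF NOT (d IMPLIES c)) XOR f)) = false IFF false = true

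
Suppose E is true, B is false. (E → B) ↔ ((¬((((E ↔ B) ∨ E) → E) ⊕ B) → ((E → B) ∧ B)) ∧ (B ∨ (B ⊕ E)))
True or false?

E → B = T → F = F
E ↔ B = T ↔ F = F
(E ↔ B) ∨ E = F ∨ T = T
((E ↔ B) ∨ E) → E = T → T = T
(((E ↔ B) ∨ E) → E) ⊕ B = T ⊕ F = T
¬((((E ↔ B) ∨ E) → E) ⊕ B) = ¬T = F
E → B = T → F = F
(E → B) ∧ B = F ∧ F = F
¬((((E ↔ B) ∨ E) → E) ⊕ B) → ((E → B) ∧ B) = F → F = T
B ⊕ E = F ⊕ T = T
B ∨ (B ⊕ E) = F ∨ T = T
(¬((((E ↔ B) ∨ E) → E) ⊕ B) → ((E → B) ∧ B)) ∧ (B ∨ (B ⊕ E)) = T ∧ T = T
(E → B) ↔ ((¬((((E ↔ B) ∨ E) → E) ⊕ B) → ((E → B) ∧ B)) ∧ (B ∨ (B ⊕ E))) = F ↔ T = F

F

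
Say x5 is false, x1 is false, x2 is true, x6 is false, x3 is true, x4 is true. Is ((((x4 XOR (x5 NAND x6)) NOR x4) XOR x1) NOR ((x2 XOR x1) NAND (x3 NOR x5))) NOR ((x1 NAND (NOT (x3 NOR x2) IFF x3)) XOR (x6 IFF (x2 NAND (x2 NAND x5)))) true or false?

Substituting x5=false, x1=false, x2=true, x6=false, x3=true, x4=true:
x5 NAND x6 = false NAND false = true
x4 XOR (x5 NAND x6) = true XOR true = false
(x4 XOR (x5 NAND x6)) NOR x4 = false NOR true = false
((x4 XOR (x5 NAND x6)) NOR x4) XOR x1 = false XOR false = false
x2 XOR x1 = true XOR false = true
x3 NOR x5 = true NOR false = false
(x2 XOR x1) NAND (x3 NOR x5) = true NAND false = true
(((x4 XOR (x5 NAND x6)) NOR x4) XOR x1) NOR ((x2 XOR x1) NAND (x3 NOR x5)) = false NOR true = false
x3 NOR x2 = true NOR true = false
NOT (x3 NOR x2) = NOT false = true
NOT (x3 NOR x2) IFF x3 = true IFF true = true
x1 NAND (NOT (x3 NOR x2) IFF x3) = false NAND true = true
x2 NAND x5 = true NAND false = true
x2 NAND (x2 NAND x5) = true NAND true = false
x6 IFF (x2 NAND (x2 NAND x5)) = false IFF false = true
(x1 NAND (NOT (x3 NOR x2) IFF x3)) XOR (x6 IFF (x2 NAND (x2 NAND x5))) = true XOR true = false
((((x4 XOR (x5 NAND x6)) NOR x4) XOR x1) NOR ((x2 XOR x1) NAND (x3 NOR x5))) NOR ((x1 NAND (NOT (x3 NOR x2) IFF x3)) XOR (x6 IFF (x2 NAND (x2 NAND x5)))) = false NOR false = true

true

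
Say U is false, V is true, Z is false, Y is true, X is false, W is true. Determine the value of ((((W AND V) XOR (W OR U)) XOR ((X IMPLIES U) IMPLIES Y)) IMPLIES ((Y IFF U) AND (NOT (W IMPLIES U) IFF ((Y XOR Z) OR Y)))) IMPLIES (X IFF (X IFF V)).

W AND V = True AND True = True
W OR U = True OR False = True
(W AND V) XOR (W OR U) = True XOR True = False
X IMPLIES U = False IMPLIES False = True
(X IMPLIES U) IMPLIES Y = True IMPLIES True = True
((W AND V) XOR (W OR U)) XOR ((X IMPLIES U) IMPLIES Y) = False XOR True = True
Y IFF U = True IFF False = False
W IMPLIES U = True IMPLIES False = False
NOT (W IMPLIES U) = NOT False = True
Y XOR Z = True XOR False = True
(Y XOR Z) OR Y = True OR True = True
NOT (W IMPLIES U) IFF ((Y XOR Z) OR Y) = True IFF True = True
(Y IFF U) AND (NOT (W IMPLIES U) IFF ((Y XOR Z) OR Y)) = False AND True = False
(((W AND V) XOR (W OR U)) XOR ((X IMPLIES U) IMPLIES Y)) IMPLIES ((Y IFF U) AND (NOT (W IMPLIES U) IFF ((Y XOR Z) OR Y))) = True IMPLIES False = False
X IFF V = False IFF True = False
X IFF (X IFF V) = False IFF False = True
((((W AND V) XOR (W OR U)) XOR ((X IMPLIES U) IMPLIES Y)) IMPLIES ((Y IFF U) AND (NOT (W IMPLIES U) IFF ((Y XOR Z) OR Y)))) IMPLIES (X IFF (X IFF V)) = False IMPLIES True = True

True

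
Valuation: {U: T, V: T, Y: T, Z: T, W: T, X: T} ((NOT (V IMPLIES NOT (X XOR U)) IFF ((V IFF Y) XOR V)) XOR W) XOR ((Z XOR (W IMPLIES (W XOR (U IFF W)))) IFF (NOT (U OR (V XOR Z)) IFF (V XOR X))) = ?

Substituting U=T, V=T, Y=T, Z=T, W=T, X=T:
X XOR U = T XOR T = F
NOT (X XOR U) = NOT F = T
V IMPLIES NOT (X XOR U) = T IMPLIES T = T
NOT (V IMPLIES NOT (X XOR U)) = NOT T = F
V IFF Y = T IFF T = T
(V IFF Y) XOR V = T XOR T = F
NOT (V IMPLIES NOT (X XOR U)) IFF ((V IFF Y) XOR V) = F IFF F = T
(NOT (V IMPLIES NOT (X XOR U)) IFF ((V IFF Y) XOR V)) XOR W = T XOR T = F
U IFF W = T IFF T = T
W XOR (U IFF W) = T XOR T = F
W IMPLIES (W XOR (U IFF W)) = T IMPLIES F = F
Z XOR (W IMPLIES (W XOR (U IFF W))) = T XOR F = T
V XOR Z = T XOR T = F
U OR (V XOR Z) = T OR F = T
NOT (U OR (V XOR Z)) = NOT T = F
V XOR X = T XOR T = F
NOT (U OR (V XOR Z)) IFF (V XOR X) = F IFF F = T
(Z XOR (W IMPLIES (W XOR (U IFF W)))) IFF (NOT (U OR (V XOR Z)) IFF (V XOR X)) = T IFF T = T
((NOT (V IMPLIES NOT (X XOR U)) IFF ((V IFF Y) XOR V)) XOR W) XOR ((Z XOR (W IMPLIES (W XOR (U IFF W)))) IFF (NOT (U OR (V XOR Z)) IFF (V XOR X))) = F XOR T = T

T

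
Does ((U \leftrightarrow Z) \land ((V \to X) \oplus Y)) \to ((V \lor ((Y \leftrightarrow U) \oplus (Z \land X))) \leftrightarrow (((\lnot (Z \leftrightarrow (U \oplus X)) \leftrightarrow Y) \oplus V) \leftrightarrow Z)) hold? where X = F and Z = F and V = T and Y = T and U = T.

Substituting X=F, Z=F, V=T, Y=T, U=T:
U \leftrightarrow Z = T \leftrightarrow F = F
V \to X = T \to F = F
(V \to X) \oplus Y = F \oplus T = T
(U \leftrightarrow Z) \land ((V \to X) \oplus Y) = F \land T = F
Y \leftrightarrow U = T \leftrightarrow T = T
Z \land X = F \land F = F
(Y \leftrightarrow U) \oplus (Z \land X) = T \oplus F = T
V \lor ((Y \leftrightarrow U) \oplus (Z \land X)) = T \lor T = T
U \oplus X = T \oplus F = T
Z \leftrightarrow (U \oplus X) = F \leftrightarrow T = F
\lnot (Z \leftrightarrow (U \oplus X)) = \lnot F = T
\lnot (Z \leftrightarrow (U \oplus X)) \leftrightarrow Y = T \leftrightarrow T = T
(\lnot (Z \leftrightarrow (U \oplus X)) \leftrightarrow Y) \oplus V = T \oplus T = F
((\lnot (Z \leftrightarrow (U \oplus X)) \leftrightarrow Y) \oplus V) \leftrightarrow Z = F \leftrightarrow F = T
(V \lor ((Y \leftrightarrow U) \oplus (Z \land X))) \leftrightarrow (((\lnot (Z \leftrightarrow (U \oplus X)) \leftrightarrow Y) \oplus V) \leftrightarrow Z) = T \leftrightarrow T = T
((U \leftrightarrow Z) \land ((V \to X) \oplus Y)) \to ((V \lor ((Y \leftrightarrow U) \oplus (Z \land X))) \leftrightarrow (((\lnot (Z \leftrightarrow (U \oplus X)) \leftrightarrow Y) \oplus V) \leftrightarrow Z)) = F \to T = T

T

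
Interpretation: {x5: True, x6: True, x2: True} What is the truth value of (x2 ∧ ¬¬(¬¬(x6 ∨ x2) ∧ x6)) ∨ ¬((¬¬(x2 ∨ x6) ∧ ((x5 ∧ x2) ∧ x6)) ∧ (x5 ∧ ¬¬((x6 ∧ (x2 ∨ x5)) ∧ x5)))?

Substituting x5=True, x6=True, x2=True:
x6 ∨ x2 = True ∨ True = True
¬(x6 ∨ x2) = ¬True = False
¬¬(x6 ∨ x2) = ¬False = True
¬¬(x6 ∨ x2) ∧ x6 = True ∧ True = True
¬(¬¬(x6 ∨ x2) ∧ x6) = ¬True = False
¬¬(¬¬(x6 ∨ x2) ∧ x6) = ¬False = True
x2 ∧ ¬¬(¬¬(x6 ∨ x2) ∧ x6) = True ∧ True = True
x2 ∨ x6 = True ∨ True = True
¬(x2 ∨ x6) = ¬True = False
¬¬(x2 ∨ x6) = ¬False = True
x5 ∧ x2 = True ∧ True = True
(x5 ∧ x2) ∧ x6 = True ∧ True = True
¬¬(x2 ∨ x6) ∧ ((x5 ∧ x2) ∧ x6) = True ∧ True = True
x2 ∨ x5 = True ∨ True = True
x6 ∧ (x2 ∨ x5) = True ∧ True = True
(x6 ∧ (x2 ∨ x5)) ∧ x5 = True ∧ True = True
¬((x6 ∧ (x2 ∨ x5)) ∧ x5) = ¬True = False
¬¬((x6 ∧ (x2 ∨ x5)) ∧ x5) = ¬False = True
x5 ∧ ¬¬((x6 ∧ (x2 ∨ x5)) ∧ x5) = True ∧ True = True
(¬¬(x2 ∨ x6) ∧ ((x5 ∧ x2) ∧ x6)) ∧ (x5 ∧ ¬¬((x6 ∧ (x2 ∨ x5)) ∧ x5)) = True ∧ True = True
¬((¬¬(x2 ∨ x6) ∧ ((x5 ∧ x2) ∧ x6)) ∧ (x5 ∧ ¬¬((x6 ∧ (x2 ∨ x5)) ∧ x5))) = ¬True = False
(x2 ∧ ¬¬(¬¬(x6 ∨ x2) ∧ x6)) ∨ ¬((¬¬(x2 ∨ x6) ∧ ((x5 ∧ x2) ∧ x6)) ∧ (x5 ∧ ¬¬((x6 ∧ (x2 ∨ x5)) ∧ x5))) = True ∨ False = True

True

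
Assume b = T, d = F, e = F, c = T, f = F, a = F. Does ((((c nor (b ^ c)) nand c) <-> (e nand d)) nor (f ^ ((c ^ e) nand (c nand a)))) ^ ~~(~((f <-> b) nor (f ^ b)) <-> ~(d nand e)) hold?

F

Substituting b=T, d=F, e=F, c=T, f=F, a=F:
b ^ c = T ^ T = F
c nor (b ^ c) = T nor F = F
(c nor (b ^ c)) nand c = F nand T = T
e nand d = F nand F = T
((c nor (b ^ c)) nand c) <-> (e nand d) = T <-> T = T
c ^ e = T ^ F = T
c nand a = T nand F = T
(c ^ e) nand (c nand a) = T nand T = F
f ^ ((c ^ e) nand (c nand a)) = F ^ F = F
(((c nor (b ^ c)) nand c) <-> (e nand d)) nor (f ^ ((c ^ e) nand (c nand a))) = T nor F = F
f <-> b = F <-> T = F
f ^ b = F ^ T = T
(f <-> b) nor (f ^ b) = F nor T = F
~((f <-> b) nor (f ^ b)) = ~F = T
d nand e = F nand F = T
~(d nand e) = ~T = F
~((f <-> b) nor (f ^ b)) <-> ~(d nand e) = T <-> F = F
~(~((f <-> b) nor (f ^ b)) <-> ~(d nand e)) = ~F = T
~~(~((f <-> b) nor (f ^ b)) <-> ~(d nand e)) = ~T = F
((((c nor (b ^ c)) nand c) <-> (e nand d)) nor (f ^ ((c ^ e) nand (c nand a)))) ^ ~~(~((f <-> b) nor (f ^ b)) <-> ~(d nand e)) = F ^ F = F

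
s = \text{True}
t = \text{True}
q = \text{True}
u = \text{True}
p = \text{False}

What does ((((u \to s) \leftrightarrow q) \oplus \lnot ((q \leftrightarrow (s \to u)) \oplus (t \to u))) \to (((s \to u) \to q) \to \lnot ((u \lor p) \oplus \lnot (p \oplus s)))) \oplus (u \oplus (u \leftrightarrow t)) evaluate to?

\text{True}

u \to s = \text{True} \to \text{True} = \text{True}
(u \to s) \leftrightarrow q = \text{True} \leftrightarrow \text{True} = \text{True}
s \to u = \text{True} \to \text{True} = \text{True}
q \leftrightarrow (s \to u) = \text{True} \leftrightarrow \text{True} = \text{True}
t \to u = \text{True} \to \text{True} = \text{True}
(q \leftrightarrow (s \to u)) \oplus (t \to u) = \text{True} \oplus \text{True} = \text{False}
\lnot ((q \leftrightarrow (s \to u)) \oplus (t \to u)) = \lnot \text{False} = \text{True}
((u \to s) \leftrightarrow q) \oplus \lnot ((q \leftrightarrow (s \to u)) \oplus (t \to u)) = \text{True} \oplus \text{True} = \text{False}
s \to u = \text{True} \to \text{True} = \text{True}
(s \to u) \to q = \text{True} \to \text{True} = \text{True}
u \lor p = \text{True} \lor \text{False} = \text{True}
p \oplus s = \text{False} \oplus \text{True} = \text{True}
\lnot (p \oplus s) = \lnot \text{True} = \text{False}
(u \lor p) \oplus \lnot (p \oplus s) = \text{True} \oplus \text{False} = \text{True}
\lnot ((u \lor p) \oplus \lnot (p \oplus s)) = \lnot \text{True} = \text{False}
((s \to u) \to q) \to \lnot ((u \lor p) \oplus \lnot (p \oplus s)) = \text{True} \to \text{False} = \text{False}
(((u \to s) \leftrightarrow q) \oplus \lnot ((q \leftrightarrow (s \to u)) \oplus (t \to u))) \to (((s \to u) \to q) \to \lnot ((u \lor p) \oplus \lnot (p \oplus s))) = \text{False} \to \text{False} = \text{True}
u \leftrightarrow t = \text{True} \leftrightarrow \text{True} = \text{True}
u \oplus (u \leftrightarrow t) = \text{True} \oplus \text{True} = \text{False}
((((u \to s) \leftrightarrow q) \oplus \lnot ((q \leftrightarrow (s \to u)) \oplus (t \to u))) \to (((s \to u) \to q) \to \lnot ((u \lor p) \oplus \lnot (p \oplus s)))) \oplus (u \oplus (u \leftrightarrow t)) = \text{True} \oplus \text{False} = \text{True}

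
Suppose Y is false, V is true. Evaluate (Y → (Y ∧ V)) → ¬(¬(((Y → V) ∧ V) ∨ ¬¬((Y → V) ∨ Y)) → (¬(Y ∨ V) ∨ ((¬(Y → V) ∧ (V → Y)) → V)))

False

Y ∧ V = False ∧ True = False
Y → (Y ∧ V) = False → False = True
Y → V = False → True = True
(Y → V) ∧ V = True ∧ True = True
Y → V = False → True = True
(Y → V) ∨ Y = True ∨ False = True
¬((Y → V) ∨ Y) = ¬True = False
¬¬((Y → V) ∨ Y) = ¬False = True
((Y → V) ∧ V) ∨ ¬¬((Y → V) ∨ Y) = True ∨ True = True
¬(((Y → V) ∧ V) ∨ ¬¬((Y → V) ∨ Y)) = ¬True = False
Y ∨ V = False ∨ True = True
¬(Y ∨ V) = ¬True = False
Y → V = False → True = True
¬(Y → V) = ¬True = False
V → Y = True → False = False
¬(Y → V) ∧ (V → Y) = False ∧ False = False
(¬(Y → V) ∧ (V → Y)) → V = False → True = True
¬(Y ∨ V) ∨ ((¬(Y → V) ∧ (V → Y)) → V) = False ∨ True = True
¬(((Y → V) ∧ V) ∨ ¬¬((Y → V) ∨ Y)) → (¬(Y ∨ V) ∨ ((¬(Y → V) ∧ (V → Y)) → V)) = False → True = True
¬(¬(((Y → V) ∧ V) ∨ ¬¬((Y → V) ∨ Y)) → (¬(Y ∨ V) ∨ ((¬(Y → V) ∧ (V → Y)) → V))) = ¬True = False
(Y → (Y ∧ V)) → ¬(¬(((Y → V) ∧ V) ∨ ¬¬((Y → V) ∨ Y)) → (¬(Y ∨ V) ∨ ((¬(Y → V) ∧ (V → Y)) → V))) = True → False = False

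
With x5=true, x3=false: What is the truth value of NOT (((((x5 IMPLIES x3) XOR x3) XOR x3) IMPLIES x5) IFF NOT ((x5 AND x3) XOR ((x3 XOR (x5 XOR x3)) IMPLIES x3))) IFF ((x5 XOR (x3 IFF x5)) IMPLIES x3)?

true

x5 IMPLIES x3 = true IMPLIES false = false
(x5 IMPLIES x3) XOR x3 = false XOR false = false
((x5 IMPLIES x3) XOR x3) XOR x3 = false XOR false = false
(((x5 IMPLIES x3) XOR x3) XOR x3) IMPLIES x5 = false IMPLIES true = true
x5 AND x3 = true AND false = false
x5 XOR x3 = true XOR false = true
x3 XOR (x5 XOR x3) = false XOR true = true
(x3 XOR (x5 XOR x3)) IMPLIES x3 = true IMPLIES false = false
(x5 AND x3) XOR ((x3 XOR (x5 XOR x3)) IMPLIES x3) = false XOR false = false
NOT ((x5 AND x3) XOR ((x3 XOR (x5 XOR x3)) IMPLIES x3)) = NOT false = true
((((x5 IMPLIES x3) XOR x3) XOR x3) IMPLIES x5) IFF NOT ((x5 AND x3) XOR ((x3 XOR (x5 XOR x3)) IMPLIES x3)) = true IFF true = true
NOT (((((x5 IMPLIES x3) XOR x3) XOR x3) IMPLIES x5) IFF NOT ((x5 AND x3) XOR ((x3 XOR (x5 XOR x3)) IMPLIES x3))) = NOT true = false
x3 IFF x5 = false IFF true = false
x5 XOR (x3 IFF x5) = true XOR false = true
(x5 XOR (x3 IFF x5)) IMPLIES x3 = true IMPLIES false = false
NOT (((((x5 IMPLIES x3) XOR x3) XOR x3) IMPLIES x5) IFF NOT ((x5 AND x3) XOR ((x3 XOR (x5 XOR x3)) IMPLIES x3))) IFF ((x5 XOR (x3 IFF x5)) IMPLIES x3) = false IFF false = true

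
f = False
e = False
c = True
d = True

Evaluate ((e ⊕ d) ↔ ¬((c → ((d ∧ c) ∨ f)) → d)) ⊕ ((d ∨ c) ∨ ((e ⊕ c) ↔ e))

True

e ⊕ d = False ⊕ True = True
d ∧ c = True ∧ True = True
(d ∧ c) ∨ f = True ∨ False = True
c → ((d ∧ c) ∨ f) = True → True = True
(c → ((d ∧ c) ∨ f)) → d = True → True = True
¬((c → ((d ∧ c) ∨ f)) → d) = ¬True = False
(e ⊕ d) ↔ ¬((c → ((d ∧ c) ∨ f)) → d) = True ↔ False = False
d ∨ c = True ∨ True = True
e ⊕ c = False ⊕ True = True
(e ⊕ c) ↔ e = True ↔ False = False
(d ∨ c) ∨ ((e ⊕ c) ↔ e) = True ∨ False = True
((e ⊕ d) ↔ ¬((c → ((d ∧ c) ∨ f)) → d)) ⊕ ((d ∨ c) ∨ ((e ⊕ c) ↔ e)) = False ⊕ True = True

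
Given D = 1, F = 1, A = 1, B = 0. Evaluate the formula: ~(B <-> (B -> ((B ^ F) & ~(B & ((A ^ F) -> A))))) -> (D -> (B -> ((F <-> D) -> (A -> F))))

Substituting D=1, F=1, A=1, B=0:
B ^ F = 0 ^ 1 = 1
A ^ F = 1 ^ 1 = 0
(A ^ F) -> A = 0 -> 1 = 1
B & ((A ^ F) -> A) = 0 & 1 = 0
~(B & ((A ^ F) -> A)) = ~0 = 1
(B ^ F) & ~(B & ((A ^ F) -> A)) = 1 & 1 = 1
B -> ((B ^ F) & ~(B & ((A ^ F) -> A))) = 0 -> 1 = 1
B <-> (B -> ((B ^ F) & ~(B & ((A ^ F) -> A)))) = 0 <-> 1 = 0
~(B <-> (B -> ((B ^ F) & ~(B & ((A ^ F) -> A))))) = ~0 = 1
F <-> D = 1 <-> 1 = 1
A -> F = 1 -> 1 = 1
(F <-> D) -> (A -> F) = 1 -> 1 = 1
B -> ((F <-> D) -> (A -> F)) = 0 -> 1 = 1
D -> (B -> ((F <-> D) -> (A -> F))) = 1 -> 1 = 1
~(B <-> (B -> ((B ^ F) & ~(B & ((A ^ F) -> A))))) -> (D -> (B -> ((F <-> D) -> (A -> F)))) = 1 -> 1 = 1

1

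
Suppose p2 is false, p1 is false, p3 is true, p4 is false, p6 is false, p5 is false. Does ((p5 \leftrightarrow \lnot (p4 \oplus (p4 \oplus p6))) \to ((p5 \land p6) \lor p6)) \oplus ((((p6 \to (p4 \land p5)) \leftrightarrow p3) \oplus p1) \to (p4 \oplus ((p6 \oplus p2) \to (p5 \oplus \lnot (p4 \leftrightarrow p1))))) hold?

\text{False}

p4 \oplus p6 = \text{False} \oplus \text{False} = \text{False}
p4 \oplus (p4 \oplus p6) = \text{False} \oplus \text{False} = \text{False}
\lnot (p4 \oplus (p4 \oplus p6)) = \lnot \text{False} = \text{True}
p5 \leftrightarrow \lnot (p4 \oplus (p4 \oplus p6)) = \text{False} \leftrightarrow \text{True} = \text{False}
p5 \land p6 = \text{False} \land \text{False} = \text{False}
(p5 \land p6) \lor p6 = \text{False} \lor \text{False} = \text{False}
(p5 \leftrightarrow \lnot (p4 \oplus (p4 \oplus p6))) \to ((p5 \land p6) \lor p6) = \text{False} \to \text{False} = \text{True}
p4 \land p5 = \text{False} \land \text{False} = \text{False}
p6 \to (p4 \land p5) = \text{False} \to \text{False} = \text{True}
(p6 \to (p4 \land p5)) \leftrightarrow p3 = \text{True} \leftrightarrow \text{True} = \text{True}
((p6 \to (p4 \land p5)) \leftrightarrow p3) \oplus p1 = \text{True} \oplus \text{False} = \text{True}
p6 \oplus p2 = \text{False} \oplus \text{False} = \text{False}
p4 \leftrightarrow p1 = \text{False} \leftrightarrow \text{False} = \text{True}
\lnot (p4 \leftrightarrow p1) = \lnot \text{True} = \text{False}
p5 \oplus \lnot (p4 \leftrightarrow p1) = \text{False} \oplus \text{False} = \text{False}
(p6 \oplus p2) \to (p5 \oplus \lnot (p4 \leftrightarrow p1)) = \text{False} \to \text{False} = \text{True}
p4 \oplus ((p6 \oplus p2) \to (p5 \oplus \lnot (p4 \leftrightarrow p1))) = \text{False} \oplus \text{True} = \text{True}
(((p6 \to (p4 \land p5)) \leftrightarrow p3) \oplus p1) \to (p4 \oplus ((p6 \oplus p2) \to (p5 \oplus \lnot (p4 \leftrightarrow p1)))) = \text{True} \to \text{True} = \text{True}
((p5 \leftrightarrow \lnot (p4 \oplus (p4 \oplus p6))) \to ((p5 \land p6) \lor p6)) \oplus ((((p6 \to (p4 \land p5)) \leftrightarrow p3) \oplus p1) \to (p4 \oplus ((p6 \oplus p2) \to (p5 \oplus \lnot (p4 \leftrightarrow p1))))) = \text{True} \oplus \text{True} = \text{False}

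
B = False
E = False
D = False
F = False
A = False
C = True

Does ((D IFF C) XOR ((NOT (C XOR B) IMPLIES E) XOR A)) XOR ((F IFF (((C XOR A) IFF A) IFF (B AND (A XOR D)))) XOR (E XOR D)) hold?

True

D IFF C = False IFF True = False
C XOR B = True XOR False = True
NOT (C XOR B) = NOT True = False
NOT (C XOR B) IMPLIES E = False IMPLIES False = True
(NOT (C XOR B) IMPLIES E) XOR A = True XOR False = True
(D IFF C) XOR ((NOT (C XOR B) IMPLIES E) XOR A) = False XOR True = True
C XOR A = True XOR False = True
(C XOR A) IFF A = True IFF False = False
A XOR D = False XOR False = False
B AND (A XOR D) = False AND False = False
((C XOR A) IFF A) IFF (B AND (A XOR D)) = False IFF False = True
F IFF (((C XOR A) IFF A) IFF (B AND (A XOR D))) = False IFF True = False
E XOR D = False XOR False = False
(F IFF (((C XOR A) IFF A) IFF (B AND (A XOR D)))) XOR (E XOR D) = False XOR False = False
((D IFF C) XOR ((NOT (C XOR B) IMPLIES E) XOR A)) XOR ((F IFF (((C XOR A) IFF A) IFF (B AND (A XOR D)))) XOR (E XOR D)) = True XOR False = True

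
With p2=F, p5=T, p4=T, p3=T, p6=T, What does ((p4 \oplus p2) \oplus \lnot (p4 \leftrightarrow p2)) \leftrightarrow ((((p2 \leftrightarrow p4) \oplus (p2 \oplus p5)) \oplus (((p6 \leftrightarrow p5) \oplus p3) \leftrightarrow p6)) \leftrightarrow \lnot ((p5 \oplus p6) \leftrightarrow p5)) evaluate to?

p4 \oplus p2 = T \oplus F = T
p4 \leftrightarrow p2 = T \leftrightarrow F = F
\lnot (p4 \leftrightarrow p2) = \lnot F = T
(p4 \oplus p2) \oplus \lnot (p4 \leftrightarrow p2) = T \oplus T = F
p2 \leftrightarrow p4 = F \leftrightarrow T = F
p2 \oplus p5 = F \oplus T = T
(p2 \leftrightarrow p4) \oplus (p2 \oplus p5) = F \oplus T = T
p6 \leftrightarrow p5 = T \leftrightarrow T = T
(p6 \leftrightarrow p5) \oplus p3 = T \oplus T = F
((p6 \leftrightarrow p5) \oplus p3) \leftrightarrow p6 = F \leftrightarrow T = F
((p2 \leftrightarrow p4) \oplus (p2 \oplus p5)) \oplus (((p6 \leftrightarrow p5) \oplus p3) \leftrightarrow p6) = T \oplus F = T
p5 \oplus p6 = T \oplus T = F
(p5 \oplus p6) \leftrightarrow p5 = F \leftrightarrow T = F
\lnot ((p5 \oplus p6) \leftrightarrow p5) = \lnot F = T
(((p2 \leftrightarrow p4) \oplus (p2 \oplus p5)) \oplus (((p6 \leftrightarrow p5) \oplus p3) \leftrightarrow p6)) \leftrightarrow \lnot ((p5 \oplus p6) \leftrightarrow p5) = T \leftrightarrow T = T
((p4 \oplus p2) \oplus \lnot (p4 \leftrightarrow p2)) \leftrightarrow ((((p2 \leftrightarrow p4) \oplus (p2 \oplus p5)) \oplus (((p6 \leftrightarrow p5) \oplus p3) \leftrightarrow p6)) \leftrightarrow \lnot ((p5 \oplus p6) \leftrightarrow p5)) = F \leftrightarrow T = F

F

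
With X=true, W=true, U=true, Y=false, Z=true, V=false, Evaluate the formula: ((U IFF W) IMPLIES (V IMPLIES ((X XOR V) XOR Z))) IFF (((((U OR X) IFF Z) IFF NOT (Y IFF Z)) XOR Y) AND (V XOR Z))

true

U IFF W = true IFF true = true
X XOR V = true XOR false = true
(X XOR V) XOR Z = true XOR true = false
V IMPLIES ((X XOR V) XOR Z) = false IMPLIES false = true
(U IFF W) IMPLIES (V IMPLIES ((X XOR V) XOR Z)) = true IMPLIES true = true
U OR X = true OR true = true
(U OR X) IFF Z = true IFF true = true
Y IFF Z = false IFF true = false
NOT (Y IFF Z) = NOT false = true
((U OR X) IFF Z) IFF NOT (Y IFF Z) = true IFF true = true
(((U OR X) IFF Z) IFF NOT (Y IFF Z)) XOR Y = true XOR false = true
V XOR Z = false XOR true = true
((((U OR X) IFF Z) IFF NOT (Y IFF Z)) XOR Y) AND (V XOR Z) = true AND true = true
((U IFF W) IMPLIES (V IMPLIES ((X XOR V) XOR Z))) IFF (((((U OR X) IFF Z) IFF NOT (Y IFF Z)) XOR Y) AND (V XOR Z)) = true IFF true = true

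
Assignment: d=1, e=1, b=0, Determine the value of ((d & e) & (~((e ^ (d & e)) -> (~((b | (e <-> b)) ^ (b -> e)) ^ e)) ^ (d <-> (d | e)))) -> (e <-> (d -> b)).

Substituting d=1, e=1, b=0:
d & e = 1 & 1 = 1
d & e = 1 & 1 = 1
e ^ (d & e) = 1 ^ 1 = 0
e <-> b = 1 <-> 0 = 0
b | (e <-> b) = 0 | 0 = 0
b -> e = 0 -> 1 = 1
(b | (e <-> b)) ^ (b -> e) = 0 ^ 1 = 1
~((b | (e <-> b)) ^ (b -> e)) = ~1 = 0
~((b | (e <-> b)) ^ (b -> e)) ^ e = 0 ^ 1 = 1
(e ^ (d & e)) -> (~((b | (e <-> b)) ^ (b -> e)) ^ e) = 0 -> 1 = 1
~((e ^ (d & e)) -> (~((b | (e <-> b)) ^ (b -> e)) ^ e)) = ~1 = 0
d | e = 1 | 1 = 1
d <-> (d | e) = 1 <-> 1 = 1
~((e ^ (d & e)) -> (~((b | (e <-> b)) ^ (b -> e)) ^ e)) ^ (d <-> (d | e)) = 0 ^ 1 = 1
(d & e) & (~((e ^ (d & e)) -> (~((b | (e <-> b)) ^ (b -> e)) ^ e)) ^ (d <-> (d | e))) = 1 & 1 = 1
d -> b = 1 -> 0 = 0
e <-> (d -> b) = 1 <-> 0 = 0
((d & e) & (~((e ^ (d & e)) -> (~((b | (e <-> b)) ^ (b -> e)) ^ e)) ^ (d <-> (d | e)))) -> (e <-> (d -> b)) = 1 -> 0 = 0

0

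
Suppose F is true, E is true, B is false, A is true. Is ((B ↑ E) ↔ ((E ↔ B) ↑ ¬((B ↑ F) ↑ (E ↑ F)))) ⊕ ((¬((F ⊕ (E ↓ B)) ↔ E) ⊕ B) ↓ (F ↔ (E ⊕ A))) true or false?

B ↑ E = False ↑ True = True
E ↔ B = True ↔ False = False
B ↑ F = False ↑ True = True
E ↑ F = True ↑ True = False
(B ↑ F) ↑ (E ↑ F) = True ↑ False = True
¬((B ↑ F) ↑ (E ↑ F)) = ¬True = False
(E ↔ B) ↑ ¬((B ↑ F) ↑ (E ↑ F)) = False ↑ False = True
(B ↑ E) ↔ ((E ↔ B) ↑ ¬((B ↑ F) ↑ (E ↑ F))) = True ↔ True = True
E ↓ B = True ↓ False = False
F ⊕ (E ↓ B) = True ⊕ False = True
(F ⊕ (E ↓ B)) ↔ E = True ↔ True = True
¬((F ⊕ (E ↓ B)) ↔ E) = ¬True = False
¬((F ⊕ (E ↓ B)) ↔ E) ⊕ B = False ⊕ False = False
E ⊕ A = True ⊕ True = False
F ↔ (E ⊕ A) = True ↔ False = False
(¬((F ⊕ (E ↓ B)) ↔ E) ⊕ B) ↓ (F ↔ (E ⊕ A)) = False ↓ False = True
((B ↑ E) ↔ ((E ↔ B) ↑ ¬((B ↑ F) ↑ (E ↑ F)))) ⊕ ((¬((F ⊕ (E ↓ B)) ↔ E) ⊕ B) ↓ (F ↔ (E ⊕ A))) = True ⊕ True = False

False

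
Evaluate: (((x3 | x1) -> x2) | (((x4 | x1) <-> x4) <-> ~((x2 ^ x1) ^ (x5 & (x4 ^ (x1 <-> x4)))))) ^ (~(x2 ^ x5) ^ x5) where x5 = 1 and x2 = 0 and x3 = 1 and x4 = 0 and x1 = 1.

x3 | x1 = 1 | 1 = 1
(x3 | x1) -> x2 = 1 -> 0 = 0
x4 | x1 = 0 | 1 = 1
(x4 | x1) <-> x4 = 1 <-> 0 = 0
x2 ^ x1 = 0 ^ 1 = 1
x1 <-> x4 = 1 <-> 0 = 0
x4 ^ (x1 <-> x4) = 0 ^ 0 = 0
x5 & (x4 ^ (x1 <-> x4)) = 1 & 0 = 0
(x2 ^ x1) ^ (x5 & (x4 ^ (x1 <-> x4))) = 1 ^ 0 = 1
~((x2 ^ x1) ^ (x5 & (x4 ^ (x1 <-> x4)))) = ~1 = 0
((x4 | x1) <-> x4) <-> ~((x2 ^ x1) ^ (x5 & (x4 ^ (x1 <-> x4)))) = 0 <-> 0 = 1
((x3 | x1) -> x2) | (((x4 | x1) <-> x4) <-> ~((x2 ^ x1) ^ (x5 & (x4 ^ (x1 <-> x4))))) = 0 | 1 = 1
x2 ^ x5 = 0 ^ 1 = 1
~(x2 ^ x5) = ~1 = 0
~(x2 ^ x5) ^ x5 = 0 ^ 1 = 1
(((x3 | x1) -> x2) | (((x4 | x1) <-> x4) <-> ~((x2 ^ x1) ^ (x5 & (x4 ^ (x1 <-> x4)))))) ^ (~(x2 ^ x5) ^ x5) = 1 ^ 1 = 0

0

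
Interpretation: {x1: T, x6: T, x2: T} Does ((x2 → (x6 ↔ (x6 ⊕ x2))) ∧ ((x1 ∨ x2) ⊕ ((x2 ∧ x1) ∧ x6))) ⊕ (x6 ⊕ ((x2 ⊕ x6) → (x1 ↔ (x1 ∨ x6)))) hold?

F

x6 ⊕ x2 = T ⊕ T = F
x6 ↔ (x6 ⊕ x2) = T ↔ F = F
x2 → (x6 ↔ (x6 ⊕ x2)) = T → F = F
x1 ∨ x2 = T ∨ T = T
x2 ∧ x1 = T ∧ T = T
(x2 ∧ x1) ∧ x6 = T ∧ T = T
(x1 ∨ x2) ⊕ ((x2 ∧ x1) ∧ x6) = T ⊕ T = F
(x2 → (x6 ↔ (x6 ⊕ x2))) ∧ ((x1 ∨ x2) ⊕ ((x2 ∧ x1) ∧ x6)) = F ∧ F = F
x2 ⊕ x6 = T ⊕ T = F
x1 ∨ x6 = T ∨ T = T
x1 ↔ (x1 ∨ x6) = T ↔ T = T
(x2 ⊕ x6) → (x1 ↔ (x1 ∨ x6)) = F → T = T
x6 ⊕ ((x2 ⊕ x6) → (x1 ↔ (x1 ∨ x6))) = T ⊕ T = F
((x2 → (x6 ↔ (x6 ⊕ x2))) ∧ ((x1 ∨ x2) ⊕ ((x2 ∧ x1) ∧ x6))) ⊕ (x6 ⊕ ((x2 ⊕ x6) → (x1 ↔ (x1 ∨ x6)))) = F ⊕ F = F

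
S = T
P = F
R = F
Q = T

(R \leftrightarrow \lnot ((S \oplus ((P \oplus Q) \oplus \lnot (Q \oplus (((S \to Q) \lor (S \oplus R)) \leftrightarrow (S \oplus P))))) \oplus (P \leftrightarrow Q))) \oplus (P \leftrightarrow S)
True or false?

T

P \oplus Q = F \oplus T = T
S \to Q = T \to T = T
S \oplus R = T \oplus F = T
(S \to Q) \lor (S \oplus R) = T \lor T = T
S \oplus P = T \oplus F = T
((S \to Q) \lor (S \oplus R)) \leftrightarrow (S \oplus P) = T \leftrightarrow T = T
Q \oplus (((S \to Q) \lor (S \oplus R)) \leftrightarrow (S \oplus P)) = T \oplus T = F
\lnot (Q \oplus (((S \to Q) \lor (S \oplus R)) \leftrightarrow (S \oplus P))) = \lnot F = T
(P \oplus Q) \oplus \lnot (Q \oplus (((S \to Q) \lor (S \oplus R)) \leftrightarrow (S \oplus P))) = T \oplus T = F
S \oplus ((P \oplus Q) \oplus \lnot (Q \oplus (((S \to Q) \lor (S \oplus R)) \leftrightarrow (S \oplus P)))) = T \oplus F = T
P \leftrightarrow Q = F \leftrightarrow T = F
(S \oplus ((P \oplus Q) \oplus \lnot (Q \oplus (((S \to Q) \lor (S \oplus R)) \leftrightarrow (S \oplus P))))) \oplus (P \leftrightarrow Q) = T \oplus F = T
\lnot ((S \oplus ((P \oplus Q) \oplus \lnot (Q \oplus (((S \to Q) \lor (S \oplus R)) \leftrightarrow (S \oplus P))))) \oplus (P \leftrightarrow Q)) = \lnot T = F
R \leftrightarrow \lnot ((S \oplus ((P \oplus Q) \oplus \lnot (Q \oplus (((S \to Q) \lor (S \oplus R)) \leftrightarrow (S \oplus P))))) \oplus (P \leftrightarrow Q)) = F \leftrightarrow F = T
P \leftrightarrow S = F \leftrightarrow T = F
(R \leftrightarrow \lnot ((S \oplus ((P \oplus Q) \oplus \lnot (Q \oplus (((S \to Q) \lor (S \oplus R)) \leftrightarrow (S \oplus P))))) \oplus (P \leftrightarrow Q))) \oplus (P \leftrightarrow S) = T \oplus F = T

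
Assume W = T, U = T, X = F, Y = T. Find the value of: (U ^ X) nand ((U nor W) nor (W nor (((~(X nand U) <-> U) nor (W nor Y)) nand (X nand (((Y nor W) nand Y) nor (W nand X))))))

Substituting W=T, U=T, X=F, Y=T:
U ^ X = T ^ F = T
U nor W = T nor T = F
X nand U = F nand T = T
~(X nand U) = ~T = F
~(X nand U) <-> U = F <-> T = F
W nor Y = T nor T = F
(~(X nand U) <-> U) nor (W nor Y) = F nor F = T
Y nor W = T nor T = F
(Y nor W) nand Y = F nand T = T
W nand X = T nand F = T
((Y nor W) nand Y) nor (W nand X) = T nor T = F
X nand (((Y nor W) nand Y) nor (W nand X)) = F nand F = T
((~(X nand U) <-> U) nor (W nor Y)) nand (X nand (((Y nor W) nand Y) nor (W nand X))) = T nand T = F
W nor (((~(X nand U) <-> U) nor (W nor Y)) nand (X nand (((Y nor W) nand Y) nor (W nand X)))) = T nor F = F
(U nor W) nor (W nor (((~(X nand U) <-> U) nor (W nor Y)) nand (X nand (((Y nor W) nand Y) nor (W nand X))))) = F nor F = T
(U ^ X) nand ((U nor W) nor (W nor (((~(X nand U) <-> U) nor (W nor Y)) nand (X nand (((Y nor W) nand Y) nor (W nand X)))))) = T nand T = F

F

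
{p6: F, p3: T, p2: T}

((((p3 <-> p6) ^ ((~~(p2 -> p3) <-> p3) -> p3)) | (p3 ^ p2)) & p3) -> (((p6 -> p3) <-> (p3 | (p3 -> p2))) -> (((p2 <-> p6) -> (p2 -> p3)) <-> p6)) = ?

p3 <-> p6 = T <-> F = F
p2 -> p3 = T -> T = T
~(p2 -> p3) = ~T = F
~~(p2 -> p3) = ~F = T
~~(p2 -> p3) <-> p3 = T <-> T = T
(~~(p2 -> p3) <-> p3) -> p3 = T -> T = T
(p3 <-> p6) ^ ((~~(p2 -> p3) <-> p3) -> p3) = F ^ T = T
p3 ^ p2 = T ^ T = F
((p3 <-> p6) ^ ((~~(p2 -> p3) <-> p3) -> p3)) | (p3 ^ p2) = T | F = T
(((p3 <-> p6) ^ ((~~(p2 -> p3) <-> p3) -> p3)) | (p3 ^ p2)) & p3 = T & T = T
p6 -> p3 = F -> T = T
p3 -> p2 = T -> T = T
p3 | (p3 -> p2) = T | T = T
(p6 -> p3) <-> (p3 | (p3 -> p2)) = T <-> T = T
p2 <-> p6 = T <-> F = F
p2 -> p3 = T -> T = T
(p2 <-> p6) -> (p2 -> p3) = F -> T = T
((p2 <-> p6) -> (p2 -> p3)) <-> p6 = T <-> F = F
((p6 -> p3) <-> (p3 | (p3 -> p2))) -> (((p2 <-> p6) -> (p2 -> p3)) <-> p6) = T -> F = F
((((p3 <-> p6) ^ ((~~(p2 -> p3) <-> p3) -> p3)) | (p3 ^ p2)) & p3) -> (((p6 -> p3) <-> (p3 | (p3 -> p2))) -> (((p2 <-> p6) -> (p2 -> p3)) <-> p6)) = T -> F = F

F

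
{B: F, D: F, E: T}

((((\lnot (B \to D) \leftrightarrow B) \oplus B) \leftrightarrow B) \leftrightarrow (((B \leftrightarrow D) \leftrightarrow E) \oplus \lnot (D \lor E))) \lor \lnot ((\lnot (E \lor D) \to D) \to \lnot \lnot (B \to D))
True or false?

B \to D = F \to F = T
\lnot (B \to D) = \lnot T = F
\lnot (B \to D) \leftrightarrow B = F \leftrightarrow F = T
(\lnot (B \to D) \leftrightarrow B) \oplus B = T \oplus F = T
((\lnot (B \to D) \leftrightarrow B) \oplus B) \leftrightarrow B = T \leftrightarrow F = F
B \leftrightarrow D = F \leftrightarrow F = T
(B \leftrightarrow D) \leftrightarrow E = T \leftrightarrow T = T
D \lor E = F \lor T = T
\lnot (D \lor E) = \lnot T = F
((B \leftrightarrow D) \leftrightarrow E) \oplus \lnot (D \lor E) = T \oplus F = T
(((\lnot (B \to D) \leftrightarrow B) \oplus B) \leftrightarrow B) \leftrightarrow (((B \leftrightarrow D) \leftrightarrow E) \oplus \lnot (D \lor E)) = F \leftrightarrow T = F
E \lor D = T \lor F = T
\lnot (E \lor D) = \lnot T = F
\lnot (E \lor D) \to D = F \to F = T
B \to D = F \to F = T
\lnot (B \to D) = \lnot T = F
\lnot \lnot (B \to D) = \lnot F = T
(\lnot (E \lor D) \to D) \to \lnot \lnot (B \to D) = T \to T = T
\lnot ((\lnot (E \lor D) \to D) \to \lnot \lnot (B \to D)) = \lnot T = F
((((\lnot (B \to D) \leftrightarrow B) \oplus B) \leftrightarrow B) \leftrightarrow (((B \leftrightarrow D) \leftrightarrow E) \oplus \lnot (D \lor E))) \lor \lnot ((\lnot (E \lor D) \to D) \to \lnot \lnot (B \to D)) = F \lor F = F

F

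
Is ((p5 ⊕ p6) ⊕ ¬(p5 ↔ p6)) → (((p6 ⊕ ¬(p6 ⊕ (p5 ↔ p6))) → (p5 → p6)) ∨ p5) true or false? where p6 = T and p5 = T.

Substituting p6=T, p5=T:
p5 ⊕ p6 = T ⊕ T = F
p5 ↔ p6 = T ↔ T = T
¬(p5 ↔ p6) = ¬T = F
(p5 ⊕ p6) ⊕ ¬(p5 ↔ p6) = F ⊕ F = F
p5 ↔ p6 = T ↔ T = T
p6 ⊕ (p5 ↔ p6) = T ⊕ T = F
¬(p6 ⊕ (p5 ↔ p6)) = ¬F = T
p6 ⊕ ¬(p6 ⊕ (p5 ↔ p6)) = T ⊕ T = F
p5 → p6 = T → T = T
(p6 ⊕ ¬(p6 ⊕ (p5 ↔ p6))) → (p5 → p6) = F → T = T
((p6 ⊕ ¬(p6 ⊕ (p5 ↔ p6))) → (p5 → p6)) ∨ p5 = T ∨ T = T
((p5 ⊕ p6) ⊕ ¬(p5 ↔ p6)) → (((p6 ⊕ ¬(p6 ⊕ (p5 ↔ p6))) → (p5 → p6)) ∨ p5) = F → T = T

T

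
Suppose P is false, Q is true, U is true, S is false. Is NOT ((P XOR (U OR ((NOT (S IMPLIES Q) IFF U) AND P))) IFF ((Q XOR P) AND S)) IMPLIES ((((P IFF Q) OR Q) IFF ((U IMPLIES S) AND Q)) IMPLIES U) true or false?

true

S IMPLIES Q = false IMPLIES true = true
NOT (S IMPLIES Q) = NOT true = false
NOT (S IMPLIES Q) IFF U = false IFF true = false
(NOT (S IMPLIES Q) IFF U) AND P = false AND false = false
U OR ((NOT (S IMPLIES Q) IFF U) AND P) = true OR false = true
P XOR (U OR ((NOT (S IMPLIES Q) IFF U) AND P)) = false XOR true = true
Q XOR P = true XOR false = true
(Q XOR P) AND S = true AND false = false
(P XOR (U OR ((NOT (S IMPLIES Q) IFF U) AND P))) IFF ((Q XOR P) AND S) = true IFF false = false
NOT ((P XOR (U OR ((NOT (S IMPLIES Q) IFF U) AND P))) IFF ((Q XOR P) AND S)) = NOT false = true
P IFF Q = false IFF true = false
(P IFF Q) OR Q = false OR true = true
U IMPLIES S = true IMPLIES false = false
(U IMPLIES S) AND Q = false AND true = false
((P IFF Q) OR Q) IFF ((U IMPLIES S) AND Q) = true IFF false = false
(((P IFF Q) OR Q) IFF ((U IMPLIES S) AND Q)) IMPLIES U = false IMPLIES true = true
NOT ((P XOR (U OR ((NOT (S IMPLIES Q) IFF U) AND P))) IFF ((Q XOR P) AND S)) IMPLIES ((((P IFF Q) OR Q) IFF ((U IMPLIES S) AND Q)) IMPLIES U) = true IMPLIES true = true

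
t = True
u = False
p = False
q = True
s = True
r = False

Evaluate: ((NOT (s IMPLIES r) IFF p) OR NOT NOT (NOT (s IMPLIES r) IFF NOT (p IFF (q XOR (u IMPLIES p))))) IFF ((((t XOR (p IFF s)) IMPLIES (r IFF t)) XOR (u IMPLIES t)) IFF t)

s IMPLIES r = True IMPLIES False = False
NOT (s IMPLIES r) = NOT False = True
NOT (s IMPLIES r) IFF p = True IFF False = False
s IMPLIES r = True IMPLIES False = False
NOT (s IMPLIES r) = NOT False = True
u IMPLIES p = False IMPLIES False = True
q XOR (u IMPLIES p) = True XOR True = False
p IFF (q XOR (u IMPLIES p)) = False IFF False = True
NOT (p IFF (q XOR (u IMPLIES p))) = NOT True = False
NOT (s IMPLIES r) IFF NOT (p IFF (q XOR (u IMPLIES p))) = True IFF False = False
NOT (NOT (s IMPLIES r) IFF NOT (p IFF (q XOR (u IMPLIES p)))) = NOT False = True
NOT NOT (NOT (s IMPLIES r) IFF NOT (p IFF (q XOR (u IMPLIES p)))) = NOT True = False
(NOT (s IMPLIES r) IFF p) OR NOT NOT (NOT (s IMPLIES r) IFF NOT (p IFF (q XOR (u IMPLIES p)))) = False OR False = False
p IFF s = False IFF True = False
t XOR (p IFF s) = True XOR False = True
r IFF t = False IFF True = False
(t XOR (p IFF s)) IMPLIES (r IFF t) = True IMPLIES False = False
u IMPLIES t = False IMPLIES True = True
((t XOR (p IFF s)) IMPLIES (r IFF t)) XOR (u IMPLIES t) = False XOR True = True
(((t XOR (p IFF s)) IMPLIES (r IFF t)) XOR (u IMPLIES t)) IFF t = True IFF True = True
((NOT (s IMPLIES r) IFF p) OR NOT NOT (NOT (s IMPLIES r) IFF NOT (p IFF (q XOR (u IMPLIES p))))) IFF ((((t XOR (p IFF s)) IMPLIES (r IFF t)) XOR (u IMPLIES t)) IFF t) = False IFF True = False

False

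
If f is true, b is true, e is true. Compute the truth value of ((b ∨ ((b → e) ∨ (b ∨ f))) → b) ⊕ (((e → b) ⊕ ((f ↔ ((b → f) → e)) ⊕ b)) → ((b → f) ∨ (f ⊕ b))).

Substituting f=True, b=True, e=True:
b → e = True → True = True
b ∨ f = True ∨ True = True
(b → e) ∨ (b ∨ f) = True ∨ True = True
b ∨ ((b → e) ∨ (b ∨ f)) = True ∨ True = True
(b ∨ ((b → e) ∨ (b ∨ f))) → b = True → True = True
e → b = True → True = True
b → f = True → True = True
(b → f) → e = True → True = True
f ↔ ((b → f) → e) = True ↔ True = True
(f ↔ ((b → f) → e)) ⊕ b = True ⊕ True = False
(e → b) ⊕ ((f ↔ ((b → f) → e)) ⊕ b) = True ⊕ False = True
b → f = True → True = True
f ⊕ b = True ⊕ True = False
(b → f) ∨ (f ⊕ b) = True ∨ False = True
((e → b) ⊕ ((f ↔ ((b → f) → e)) ⊕ b)) → ((b → f) ∨ (f ⊕ b)) = True → True = True
((b ∨ ((b → e) ∨ (b ∨ f))) → b) ⊕ (((e → b) ⊕ ((f ↔ ((b → f) → e)) ⊕ b)) → ((b → f) ∨ (f ⊕ b))) = True ⊕ True = False

False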